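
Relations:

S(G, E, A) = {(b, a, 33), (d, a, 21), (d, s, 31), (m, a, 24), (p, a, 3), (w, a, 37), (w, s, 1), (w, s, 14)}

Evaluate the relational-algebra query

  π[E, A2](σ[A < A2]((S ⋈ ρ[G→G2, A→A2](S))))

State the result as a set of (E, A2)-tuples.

{(a, 21), (a, 24), (a, 33), (a, 37), (s, 14), (s, 31)}

ρ[G→G2, A→A2]: schema becomes (G2, E, A2); tuples unchanged.
S ⋈ ρ[G→G2, A→A2](S) (natural join on E): {(b, a, 33, b, 33), (b, a, 33, d, 21), (b, a, 33, m, 24), (b, a, 33, p, 3), (b, a, 33, w, 37), (d, a, 21, b, 33), (d, a, 21, d, 21), (d, a, 21, m, 24), (d, a, 21, p, 3), (d, a, 21, w, 37), (d, s, 31, d, 31), (d, s, 31, w, 1), (d, s, 31, w, 14), (m, a, 24, b, 33), (m, a, 24, d, 21), (m, a, 24, m, 24), (m, a, 24, p, 3), (m, a, 24, w, 37), (p, a, 3, b, 33), (p, a, 3, d, 21), (p, a, 3, m, 24), (p, a, 3, p, 3), (p, a, 3, w, 37), (w, a, 37, b, 33), (w, a, 37, d, 21), (w, a, 37, m, 24), (w, a, 37, p, 3), (w, a, 37, w, 37), (w, s, 1, d, 31), (w, s, 1, w, 1), (w, s, 1, w, 14), (w, s, 14, d, 31), (w, s, 14, w, 1), (w, s, 14, w, 14)}
Filtering on A < A2 leaves {(b, a, 33, w, 37), (d, a, 21, b, 33), (d, a, 21, m, 24), (d, a, 21, w, 37), (m, a, 24, b, 33), (m, a, 24, w, 37), (p, a, 3, b, 33), (p, a, 3, d, 21), (p, a, 3, m, 24), (p, a, 3, w, 37), (w, s, 1, d, 31), (w, s, 1, w, 14), (w, s, 14, d, 31)}.
Keep only column(s) E, A2 (7 duplicate(s) eliminated): {(a, 21), (a, 24), (a, 33), (a, 37), (s, 14), (s, 31)}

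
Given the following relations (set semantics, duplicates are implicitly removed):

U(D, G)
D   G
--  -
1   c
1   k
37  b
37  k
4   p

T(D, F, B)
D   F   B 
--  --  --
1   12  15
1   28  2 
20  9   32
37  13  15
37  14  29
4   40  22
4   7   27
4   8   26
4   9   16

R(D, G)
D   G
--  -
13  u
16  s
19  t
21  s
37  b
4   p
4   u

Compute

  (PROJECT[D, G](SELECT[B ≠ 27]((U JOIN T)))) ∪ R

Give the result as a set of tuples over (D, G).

{(1, c), (1, k), (13, u), (16, s), (19, t), (21, s), (37, b), (37, k), (4, p), (4, u)}

U ⋈ T (natural join on D): {(1, c, 12, 15), (1, c, 28, 2), (1, k, 12, 15), (1, k, 28, 2), (37, b, 13, 15), (37, b, 14, 29), (37, k, 13, 15), (37, k, 14, 29), (4, p, 40, 22), (4, p, 7, 27), (4, p, 8, 26), (4, p, 9, 16)}
Selection B ≠ 27: {(1, c, 12, 15), (1, c, 28, 2), (1, k, 12, 15), (1, k, 28, 2), (37, b, 13, 15), (37, b, 14, 29), (37, k, 13, 15), (37, k, 14, 29), (4, p, 40, 22), (4, p, 8, 26), (4, p, 9, 16)}
Projecting to D, G (6 duplicate(s) eliminated): {(1, c), (1, k), (37, b), (37, k), (4, p)}
Union: {(1, c), (1, k), (37, b), (37, k), (4, p)} with {(13, u), (16, s), (19, t), (21, s), (37, b), (4, p), (4, u)} → {(1, c), (1, k), (13, u), (16, s), (19, t), (21, s), (37, b), (37, k), (4, p), (4, u)}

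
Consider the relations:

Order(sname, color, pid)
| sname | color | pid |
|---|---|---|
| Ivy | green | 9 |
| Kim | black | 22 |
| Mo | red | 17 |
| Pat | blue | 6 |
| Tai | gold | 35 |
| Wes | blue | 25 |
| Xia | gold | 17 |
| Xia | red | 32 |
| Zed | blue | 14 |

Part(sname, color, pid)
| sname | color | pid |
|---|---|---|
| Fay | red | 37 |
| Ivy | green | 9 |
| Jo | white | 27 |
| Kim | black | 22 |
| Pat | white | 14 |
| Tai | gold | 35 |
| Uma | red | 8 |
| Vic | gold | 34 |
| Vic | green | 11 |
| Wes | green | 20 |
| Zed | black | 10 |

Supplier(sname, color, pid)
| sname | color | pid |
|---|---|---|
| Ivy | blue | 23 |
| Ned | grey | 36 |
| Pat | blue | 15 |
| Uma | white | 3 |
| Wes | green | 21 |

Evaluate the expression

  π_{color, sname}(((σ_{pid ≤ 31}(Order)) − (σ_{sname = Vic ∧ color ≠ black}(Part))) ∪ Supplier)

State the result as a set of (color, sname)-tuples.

{(black, Kim), (blue, Ivy), (blue, Pat), (blue, Wes), (blue, Zed), (gold, Xia), (green, Ivy), (green, Wes), (grey, Ned), (red, Mo), (white, Uma)}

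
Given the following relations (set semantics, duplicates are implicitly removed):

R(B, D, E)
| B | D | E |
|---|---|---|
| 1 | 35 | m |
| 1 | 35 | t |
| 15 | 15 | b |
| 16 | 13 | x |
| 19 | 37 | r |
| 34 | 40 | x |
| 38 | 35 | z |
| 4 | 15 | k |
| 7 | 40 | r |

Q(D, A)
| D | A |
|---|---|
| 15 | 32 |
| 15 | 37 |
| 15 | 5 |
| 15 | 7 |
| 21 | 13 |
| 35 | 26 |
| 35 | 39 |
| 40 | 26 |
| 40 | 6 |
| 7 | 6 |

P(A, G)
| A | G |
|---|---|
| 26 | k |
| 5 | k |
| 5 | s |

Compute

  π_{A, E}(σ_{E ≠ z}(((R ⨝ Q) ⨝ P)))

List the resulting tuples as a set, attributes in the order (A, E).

{(26, m), (26, r), (26, t), (26, x), (5, b), (5, k)}

R ⋈ Q (natural join on D): {(1, 35, m, 26), (1, 35, m, 39), (1, 35, t, 26), (1, 35, t, 39), (15, 15, b, 32), (15, 15, b, 37), (15, 15, b, 5), (15, 15, b, 7), (34, 40, x, 26), (34, 40, x, 6), (38, 35, z, 26), (38, 35, z, 39), (4, 15, k, 32), (4, 15, k, 37), (4, 15, k, 5), (4, 15, k, 7), (7, 40, r, 26), (7, 40, r, 6)}
(R ⨝ Q) ⋈ P (natural join on A): {(1, 35, m, 26, k), (1, 35, t, 26, k), (15, 15, b, 5, k), (15, 15, b, 5, s), (34, 40, x, 26, k), (38, 35, z, 26, k), (4, 15, k, 5, k), (4, 15, k, 5, s), (7, 40, r, 26, k)}
σ[E ≠ z]: keep tuples satisfying E ≠ z → {(1, 35, m, 26, k), (1, 35, t, 26, k), (15, 15, b, 5, k), (15, 15, b, 5, s), (34, 40, x, 26, k), (4, 15, k, 5, k), (4, 15, k, 5, s), (7, 40, r, 26, k)}
π_{A, E} gives {(26, m), (26, r), (26, t), (26, x), (5, b), (5, k)} (2 duplicate(s) eliminated).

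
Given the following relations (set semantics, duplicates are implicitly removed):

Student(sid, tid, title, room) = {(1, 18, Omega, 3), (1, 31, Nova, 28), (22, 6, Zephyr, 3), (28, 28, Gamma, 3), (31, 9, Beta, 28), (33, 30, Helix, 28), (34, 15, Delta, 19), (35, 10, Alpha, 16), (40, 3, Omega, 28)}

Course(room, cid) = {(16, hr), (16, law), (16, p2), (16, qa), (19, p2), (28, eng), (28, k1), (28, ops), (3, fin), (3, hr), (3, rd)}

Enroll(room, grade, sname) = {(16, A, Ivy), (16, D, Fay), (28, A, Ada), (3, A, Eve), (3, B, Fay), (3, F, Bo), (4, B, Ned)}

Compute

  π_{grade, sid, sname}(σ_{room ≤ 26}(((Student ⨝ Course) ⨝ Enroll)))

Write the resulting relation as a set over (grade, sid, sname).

Natural join on room: {(1, 18, Omega, 3, fin), (1, 18, Omega, 3, hr), (1, 18, Omega, 3, rd), (1, 31, Nova, 28, eng), (1, 31, Nova, 28, k1), (1, 31, Nova, 28, ops), (22, 6, Zephyr, 3, fin), (22, 6, Zephyr, 3, hr), (22, 6, Zephyr, 3, rd), (28, 28, Gamma, 3, fin), (28, 28, Gamma, 3, hr), (28, 28, Gamma, 3, rd), (31, 9, Beta, 28, eng), (31, 9, Beta, 28, k1), (31, 9, Beta, 28, ops), (33, 30, Helix, 28, eng), (33, 30, Helix, 28, k1), (33, 30, Helix, 28, ops), (34, 15, Delta, 19, p2), (35, 10, Alpha, 16, hr), (35, 10, Alpha, 16, law), (35, 10, Alpha, 16, p2), (35, 10, Alpha, 16, qa), (40, 3, Omega, 28, eng), (40, 3, Omega, 28, k1), (40, 3, Omega, 28, ops)}
Natural join on room: {(1, 18, Omega, 3, fin, A, Eve), (1, 18, Omega, 3, fin, B, Fay), (1, 18, Omega, 3, fin, F, Bo), (1, 18, Omega, 3, hr, A, Eve), (1, 18, Omega, 3, hr, B, Fay), (1, 18, Omega, 3, hr, F, Bo), (1, 18, Omega, 3, rd, A, Eve), (1, 18, Omega, 3, rd, B, Fay), (1, 18, Omega, 3, rd, F, Bo), (1, 31, Nova, 28, eng, A, Ada), (1, 31, Nova, 28, k1, A, Ada), (1, 31, Nova, 28, ops, A, Ada), (22, 6, Zephyr, 3, fin, A, Eve), (22, 6, Zephyr, 3, fin, B, Fay), (22, 6, Zephyr, 3, fin, F, Bo), (22, 6, Zephyr, 3, hr, A, Eve), (22, 6, Zephyr, 3, hr, B, Fay), (22, 6, Zephyr, 3, hr, F, Bo), (22, 6, Zephyr, 3, rd, A, Eve), (22, 6, Zephyr, 3, rd, B, Fay), (22, 6, Zephyr, 3, rd, F, Bo), (28, 28, Gamma, 3, fin, A, Eve), (28, 28, Gamma, 3, fin, B, Fay), (28, 28, Gamma, 3, fin, F, Bo), (28, 28, Gamma, 3, hr, A, Eve), (28, 28, Gamma, 3, hr, B, Fay), (28, 28, Gamma, 3, hr, F, Bo), (28, 28, Gamma, 3, rd, A, Eve), (28, 28, Gamma, 3, rd, B, Fay), (28, 28, Gamma, 3, rd, F, Bo), (31, 9, Beta, 28, eng, A, Ada), (31, 9, Beta, 28, k1, A, Ada), (31, 9, Beta, 28, ops, A, Ada), (33, 30, Helix, 28, eng, A, Ada), (33, 30, Helix, 28, k1, A, Ada), (33, 30, Helix, 28, ops, A, Ada), (35, 10, Alpha, 16, hr, A, Ivy), (35, 10, Alpha, 16, hr, D, Fay), (35, 10, Alpha, 16, law, A, Ivy), (35, 10, Alpha, 16, law, D, Fay), (35, 10, Alpha, 16, p2, A, Ivy), (35, 10, Alpha, 16, p2, D, Fay), (35, 10, Alpha, 16, qa, A, Ivy), (35, 10, Alpha, 16, qa, D, Fay), (40, 3, Omega, 28, eng, A, Ada), (40, 3, Omega, 28, k1, A, Ada), (40, 3, Omega, 28, ops, A, Ada)}
Apply σ_{room ≤ 26}; surviving tuples: {(1, 18, Omega, 3, fin, A, Eve), (1, 18, Omega, 3, fin, B, Fay), (1, 18, Omega, 3, fin, F, Bo), (1, 18, Omega, 3, hr, A, Eve), (1, 18, Omega, 3, hr, B, Fay), (1, 18, Omega, 3, hr, F, Bo), (1, 18, Omega, 3, rd, A, Eve), (1, 18, Omega, 3, rd, B, Fay), (1, 18, Omega, 3, rd, F, Bo), (22, 6, Zephyr, 3, fin, A, Eve), (22, 6, Zephyr, 3, fin, B, Fay), (22, 6, Zephyr, 3, fin, F, Bo), (22, 6, Zephyr, 3, hr, A, Eve), (22, 6, Zephyr, 3, hr, B, Fay), (22, 6, Zephyr, 3, hr, F, Bo), (22, 6, Zephyr, 3, rd, A, Eve), (22, 6, Zephyr, 3, rd, B, Fay), (22, 6, Zephyr, 3, rd, F, Bo), (28, 28, Gamma, 3, fin, A, Eve), (28, 28, Gamma, 3, fin, B, Fay), (28, 28, Gamma, 3, fin, F, Bo), (28, 28, Gamma, 3, hr, A, Eve), (28, 28, Gamma, 3, hr, B, Fay), (28, 28, Gamma, 3, hr, F, Bo), (28, 28, Gamma, 3, rd, A, Eve), (28, 28, Gamma, 3, rd, B, Fay), (28, 28, Gamma, 3, rd, F, Bo), (35, 10, Alpha, 16, hr, A, Ivy), (35, 10, Alpha, 16, hr, D, Fay), (35, 10, Alpha, 16, law, A, Ivy), (35, 10, Alpha, 16, law, D, Fay), (35, 10, Alpha, 16, p2, A, Ivy), (35, 10, Alpha, 16, p2, D, Fay), (35, 10, Alpha, 16, qa, A, Ivy), (35, 10, Alpha, 16, qa, D, Fay)}
Projecting to grade, sid, sname (24 duplicate(s) eliminated): {(A, 1, Eve), (A, 22, Eve), (A, 28, Eve), (A, 35, Ivy), (B, 1, Fay), (B, 22, Fay), (B, 28, Fay), (D, 35, Fay), (F, 1, Bo), (F, 22, Bo), (F, 28, Bo)}

{(A, 1, Eve), (A, 22, Eve), (A, 28, Eve), (A, 35, Ivy), (B, 1, Fay), (B, 22, Fay), (B, 28, Fay), (D, 35, Fay), (F, 1, Bo), (F, 22, Bo), (F, 28, Bo)}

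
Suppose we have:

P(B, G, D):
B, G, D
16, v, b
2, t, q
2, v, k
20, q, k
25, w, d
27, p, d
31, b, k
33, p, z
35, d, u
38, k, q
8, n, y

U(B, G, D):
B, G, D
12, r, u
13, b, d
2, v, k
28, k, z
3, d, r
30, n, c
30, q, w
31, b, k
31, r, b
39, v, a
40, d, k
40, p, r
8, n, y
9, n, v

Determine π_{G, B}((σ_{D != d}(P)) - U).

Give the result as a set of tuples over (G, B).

{(d, 35), (k, 38), (p, 33), (q, 20), (t, 2), (v, 16)}

Filtering on D != d leaves {(16, v, b), (2, t, q), (2, v, k), (20, q, k), (31, b, k), (33, p, z), (35, d, u), (38, k, q), (8, n, y)}.
Set difference of the two operands is {(16, v, b), (2, t, q), (20, q, k), (33, p, z), (35, d, u), (38, k, q)}.
Keep only column(s) G, B: {(d, 35), (k, 38), (p, 33), (q, 20), (t, 2), (v, 16)}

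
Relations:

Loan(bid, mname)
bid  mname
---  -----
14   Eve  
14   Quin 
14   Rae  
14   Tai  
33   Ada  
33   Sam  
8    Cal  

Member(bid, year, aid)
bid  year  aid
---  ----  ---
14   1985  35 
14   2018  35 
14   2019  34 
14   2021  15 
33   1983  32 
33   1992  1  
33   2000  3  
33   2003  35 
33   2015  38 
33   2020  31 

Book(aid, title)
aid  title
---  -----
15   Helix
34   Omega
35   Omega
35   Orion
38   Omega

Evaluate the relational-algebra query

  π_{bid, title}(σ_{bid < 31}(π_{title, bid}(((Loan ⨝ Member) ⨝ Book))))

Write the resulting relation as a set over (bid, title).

{(14, Helix), (14, Omega), (14, Orion)}

Loan ⋈ Member (natural join on bid): {(14, Eve, 1985, 35), (14, Eve, 2018, 35), (14, Eve, 2019, 34), (14, Eve, 2021, 15), (14, Quin, 1985, 35), (14, Quin, 2018, 35), (14, Quin, 2019, 34), (14, Quin, 2021, 15), (14, Rae, 1985, 35), (14, Rae, 2018, 35), (14, Rae, 2019, 34), (14, Rae, 2021, 15), (14, Tai, 1985, 35), (14, Tai, 2018, 35), (14, Tai, 2019, 34), (14, Tai, 2021, 15), (33, Ada, 1983, 32), (33, Ada, 1992, 1), (33, Ada, 2000, 3), (33, Ada, 2003, 35), (33, Ada, 2015, 38), (33, Ada, 2020, 31), (33, Sam, 1983, 32), (33, Sam, 1992, 1), (33, Sam, 2000, 3), (33, Sam, 2003, 35), (33, Sam, 2015, 38), (33, Sam, 2020, 31)}
(Loan ⨝ Member) ⋈ Book (natural join on aid): {(14, Eve, 1985, 35, Omega), (14, Eve, 1985, 35, Orion), (14, Eve, 2018, 35, Omega), (14, Eve, 2018, 35, Orion), (14, Eve, 2019, 34, Omega), (14, Eve, 2021, 15, Helix), (14, Quin, 1985, 35, Omega), (14, Quin, 1985, 35, Orion), (14, Quin, 2018, 35, Omega), (14, Quin, 2018, 35, Orion), (14, Quin, 2019, 34, Omega), (14, Quin, 2021, 15, Helix), (14, Rae, 1985, 35, Omega), (14, Rae, 1985, 35, Orion), (14, Rae, 2018, 35, Omega), (14, Rae, 2018, 35, Orion), (14, Rae, 2019, 34, Omega), (14, Rae, 2021, 15, Helix), (14, Tai, 1985, 35, Omega), (14, Tai, 1985, 35, Orion), (14, Tai, 2018, 35, Omega), (14, Tai, 2018, 35, Orion), (14, Tai, 2019, 34, Omega), (14, Tai, 2021, 15, Helix), (33, Ada, 2003, 35, Omega), (33, Ada, 2003, 35, Orion), (33, Ada, 2015, 38, Omega), (33, Sam, 2003, 35, Omega), (33, Sam, 2003, 35, Orion), (33, Sam, 2015, 38, Omega)}
Keep only column(s) title, bid (25 duplicate(s) eliminated): {(Helix, 14), (Omega, 14), (Omega, 33), (Orion, 14), (Orion, 33)}
Selection bid < 31: {(Helix, 14), (Omega, 14), (Orion, 14)}
Keep only column(s) bid, title: {(14, Helix), (14, Omega), (14, Orion)}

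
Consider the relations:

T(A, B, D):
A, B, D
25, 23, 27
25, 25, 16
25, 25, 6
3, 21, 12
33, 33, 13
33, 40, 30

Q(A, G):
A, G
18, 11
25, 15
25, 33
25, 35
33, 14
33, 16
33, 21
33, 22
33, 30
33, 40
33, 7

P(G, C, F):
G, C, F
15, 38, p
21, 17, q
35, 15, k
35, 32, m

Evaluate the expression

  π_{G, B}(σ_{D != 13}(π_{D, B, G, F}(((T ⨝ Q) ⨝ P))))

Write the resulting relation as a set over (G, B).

{(15, 23), (15, 25), (21, 40), (35, 23), (35, 25)}

T ⋈ Q (natural join on A): {(25, 23, 27, 15), (25, 23, 27, 33), (25, 23, 27, 35), (25, 25, 16, 15), (25, 25, 16, 33), (25, 25, 16, 35), (25, 25, 6, 15), (25, 25, 6, 33), (25, 25, 6, 35), (33, 33, 13, 14), (33, 33, 13, 16), (33, 33, 13, 21), (33, 33, 13, 22), (33, 33, 13, 30), (33, 33, 13, 40), (33, 33, 13, 7), (33, 40, 30, 14), (33, 40, 30, 16), (33, 40, 30, 21), (33, 40, 30, 22), (33, 40, 30, 30), (33, 40, 30, 40), (33, 40, 30, 7)}
(T ⨝ Q) ⋈ P (natural join on G): {(25, 23, 27, 15, 38, p), (25, 23, 27, 35, 15, k), (25, 23, 27, 35, 32, m), (25, 25, 16, 15, 38, p), (25, 25, 16, 35, 15, k), (25, 25, 16, 35, 32, m), (25, 25, 6, 15, 38, p), (25, 25, 6, 35, 15, k), (25, 25, 6, 35, 32, m), (33, 33, 13, 21, 17, q), (33, 40, 30, 21, 17, q)}
π_{D, B, G, F} gives {(13, 33, 21, q), (16, 25, 15, p), (16, 25, 35, k), (16, 25, 35, m), (27, 23, 15, p), (27, 23, 35, k), (27, 23, 35, m), (30, 40, 21, q), (6, 25, 15, p), (6, 25, 35, k), (6, 25, 35, m)}.
Filtering on D != 13 leaves {(16, 25, 15, p), (16, 25, 35, k), (16, 25, 35, m), (27, 23, 15, p), (27, 23, 35, k), (27, 23, 35, m), (30, 40, 21, q), (6, 25, 15, p), (6, 25, 35, k), (6, 25, 35, m)}.
π_{G, B} gives {(15, 23), (15, 25), (21, 40), (35, 23), (35, 25)} (5 duplicate(s) eliminated).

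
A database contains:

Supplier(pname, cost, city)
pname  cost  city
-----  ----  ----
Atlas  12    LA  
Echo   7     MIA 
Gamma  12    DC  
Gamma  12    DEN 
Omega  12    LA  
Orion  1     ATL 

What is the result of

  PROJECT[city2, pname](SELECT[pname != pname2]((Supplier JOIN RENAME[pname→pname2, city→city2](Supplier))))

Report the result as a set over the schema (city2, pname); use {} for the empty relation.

{(DC, Atlas), (DC, Omega), (DEN, Atlas), (DEN, Omega), (LA, Atlas), (LA, Gamma), (LA, Omega)}

ρ[pname→pname2, city→city2]: schema becomes (pname2, cost, city2); tuples unchanged.
Joining Supplier and RENAME[pname→pname2, city→city2](Supplier) on cost yields {(Atlas, 12, LA, Atlas, LA), (Atlas, 12, LA, Gamma, DC), (Atlas, 12, LA, Gamma, DEN), (Atlas, 12, LA, Omega, LA), (Echo, 7, MIA, Echo, MIA), (Gamma, 12, DC, Atlas, LA), (Gamma, 12, DC, Gamma, DC), (Gamma, 12, DC, Gamma, DEN), (Gamma, 12, DC, Omega, LA), (Gamma, 12, DEN, Atlas, LA), (Gamma, 12, DEN, Gamma, DC), (Gamma, 12, DEN, Gamma, DEN), (Gamma, 12, DEN, Omega, LA), (Omega, 12, LA, Atlas, LA), (Omega, 12, LA, Gamma, DC), (Omega, 12, LA, Gamma, DEN), (Omega, 12, LA, Omega, LA), (Orion, 1, ATL, Orion, ATL)}.
σ[pname != pname2]: keep tuples satisfying pname != pname2 → {(Atlas, 12, LA, Gamma, DC), (Atlas, 12, LA, Gamma, DEN), (Atlas, 12, LA, Omega, LA), (Gamma, 12, DC, Atlas, LA), (Gamma, 12, DC, Omega, LA), (Gamma, 12, DEN, Atlas, LA), (Gamma, 12, DEN, Omega, LA), (Omega, 12, LA, Atlas, LA), (Omega, 12, LA, Gamma, DC), (Omega, 12, LA, Gamma, DEN)}
Projecting to city2, pname (3 duplicate(s) eliminated): {(DC, Atlas), (DC, Omega), (DEN, Atlas), (DEN, Omega), (LA, Atlas), (LA, Gamma), (LA, Omega)}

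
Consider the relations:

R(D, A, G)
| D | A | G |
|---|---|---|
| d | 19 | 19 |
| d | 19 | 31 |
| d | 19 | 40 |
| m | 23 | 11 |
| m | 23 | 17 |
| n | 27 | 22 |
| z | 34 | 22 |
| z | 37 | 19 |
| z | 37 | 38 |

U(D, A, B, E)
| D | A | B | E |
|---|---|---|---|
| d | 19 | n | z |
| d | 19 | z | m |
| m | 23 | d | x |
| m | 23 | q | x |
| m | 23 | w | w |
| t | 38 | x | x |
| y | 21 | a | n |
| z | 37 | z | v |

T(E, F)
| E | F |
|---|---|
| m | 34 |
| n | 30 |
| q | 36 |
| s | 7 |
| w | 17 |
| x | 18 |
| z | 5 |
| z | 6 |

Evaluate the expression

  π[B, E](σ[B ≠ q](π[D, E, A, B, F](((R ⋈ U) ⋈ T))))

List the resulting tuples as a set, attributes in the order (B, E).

{(d, x), (n, z), (w, w), (z, m)}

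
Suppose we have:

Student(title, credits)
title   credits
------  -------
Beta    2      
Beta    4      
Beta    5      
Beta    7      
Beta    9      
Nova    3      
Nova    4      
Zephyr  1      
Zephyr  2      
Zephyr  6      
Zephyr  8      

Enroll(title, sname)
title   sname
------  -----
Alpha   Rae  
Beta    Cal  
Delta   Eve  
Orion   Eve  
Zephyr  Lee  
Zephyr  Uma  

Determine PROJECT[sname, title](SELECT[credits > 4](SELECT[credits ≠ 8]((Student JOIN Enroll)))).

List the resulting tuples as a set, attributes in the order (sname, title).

{(Cal, Beta), (Lee, Zephyr), (Uma, Zephyr)}

Joining Student and Enroll on title yields {(Beta, 2, Cal), (Beta, 4, Cal), (Beta, 5, Cal), (Beta, 7, Cal), (Beta, 9, Cal), (Zephyr, 1, Lee), (Zephyr, 1, Uma), (Zephyr, 2, Lee), (Zephyr, 2, Uma), (Zephyr, 6, Lee), (Zephyr, 6, Uma), (Zephyr, 8, Lee), (Zephyr, 8, Uma)}.
σ[credits ≠ 8]: keep tuples satisfying credits ≠ 8 → {(Beta, 2, Cal), (Beta, 4, Cal), (Beta, 5, Cal), (Beta, 7, Cal), (Beta, 9, Cal), (Zephyr, 1, Lee), (Zephyr, 1, Uma), (Zephyr, 2, Lee), (Zephyr, 2, Uma), (Zephyr, 6, Lee), (Zephyr, 6, Uma)}
σ[credits > 4]: keep tuples satisfying credits > 4 → {(Beta, 5, Cal), (Beta, 7, Cal), (Beta, 9, Cal), (Zephyr, 6, Lee), (Zephyr, 6, Uma)}
Keep only column(s) sname, title (2 duplicate(s) eliminated): {(Cal, Beta), (Lee, Zephyr), (Uma, Zephyr)}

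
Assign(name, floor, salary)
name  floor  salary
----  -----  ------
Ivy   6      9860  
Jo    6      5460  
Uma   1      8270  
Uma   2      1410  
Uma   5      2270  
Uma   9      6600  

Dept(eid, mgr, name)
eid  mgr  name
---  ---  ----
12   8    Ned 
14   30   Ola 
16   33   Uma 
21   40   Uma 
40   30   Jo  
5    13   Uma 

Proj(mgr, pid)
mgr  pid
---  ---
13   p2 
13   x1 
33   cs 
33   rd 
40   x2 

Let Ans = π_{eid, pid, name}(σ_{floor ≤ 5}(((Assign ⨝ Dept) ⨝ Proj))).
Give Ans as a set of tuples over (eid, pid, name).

{(16, cs, Uma), (16, rd, Uma), (21, x2, Uma), (5, p2, Uma), (5, x1, Uma)}

Natural join on name: {(Jo, 6, 5460, 40, 30), (Uma, 1, 8270, 16, 33), (Uma, 1, 8270, 21, 40), (Uma, 1, 8270, 5, 13), (Uma, 2, 1410, 16, 33), (Uma, 2, 1410, 21, 40), (Uma, 2, 1410, 5, 13), (Uma, 5, 2270, 16, 33), (Uma, 5, 2270, 21, 40), (Uma, 5, 2270, 5, 13), (Uma, 9, 6600, 16, 33), (Uma, 9, 6600, 21, 40), (Uma, 9, 6600, 5, 13)}
Natural join on mgr: {(Uma, 1, 8270, 16, 33, cs), (Uma, 1, 8270, 16, 33, rd), (Uma, 1, 8270, 21, 40, x2), (Uma, 1, 8270, 5, 13, p2), (Uma, 1, 8270, 5, 13, x1), (Uma, 2, 1410, 16, 33, cs), (Uma, 2, 1410, 16, 33, rd), (Uma, 2, 1410, 21, 40, x2), (Uma, 2, 1410, 5, 13, p2), (Uma, 2, 1410, 5, 13, x1), (Uma, 5, 2270, 16, 33, cs), (Uma, 5, 2270, 16, 33, rd), (Uma, 5, 2270, 21, 40, x2), (Uma, 5, 2270, 5, 13, p2), (Uma, 5, 2270, 5, 13, x1), (Uma, 9, 6600, 16, 33, cs), (Uma, 9, 6600, 16, 33, rd), (Uma, 9, 6600, 21, 40, x2), (Uma, 9, 6600, 5, 13, p2), (Uma, 9, 6600, 5, 13, x1)}
Filtering on floor ≤ 5 leaves {(Uma, 1, 8270, 16, 33, cs), (Uma, 1, 8270, 16, 33, rd), (Uma, 1, 8270, 21, 40, x2), (Uma, 1, 8270, 5, 13, p2), (Uma, 1, 8270, 5, 13, x1), (Uma, 2, 1410, 16, 33, cs), (Uma, 2, 1410, 16, 33, rd), (Uma, 2, 1410, 21, 40, x2), (Uma, 2, 1410, 5, 13, p2), (Uma, 2, 1410, 5, 13, x1), (Uma, 5, 2270, 16, 33, cs), (Uma, 5, 2270, 16, 33, rd), (Uma, 5, 2270, 21, 40, x2), (Uma, 5, 2270, 5, 13, p2), (Uma, 5, 2270, 5, 13, x1)}.
π[eid, pid, name]: project onto (eid, pid, name) (10 duplicate(s) eliminated) → {(16, cs, Uma), (16, rd, Uma), (21, x2, Uma), (5, p2, Uma), (5, x1, Uma)}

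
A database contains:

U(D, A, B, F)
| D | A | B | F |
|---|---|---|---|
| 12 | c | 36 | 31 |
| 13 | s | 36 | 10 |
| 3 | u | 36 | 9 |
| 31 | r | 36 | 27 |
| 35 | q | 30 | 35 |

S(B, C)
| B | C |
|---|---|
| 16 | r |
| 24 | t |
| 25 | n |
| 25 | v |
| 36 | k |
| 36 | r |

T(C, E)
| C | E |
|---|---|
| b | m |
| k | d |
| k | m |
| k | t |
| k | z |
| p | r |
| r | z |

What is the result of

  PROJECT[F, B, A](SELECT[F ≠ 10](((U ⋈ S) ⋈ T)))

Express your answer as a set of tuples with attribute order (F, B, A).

{(27, 36, r), (31, 36, c), (9, 36, u)}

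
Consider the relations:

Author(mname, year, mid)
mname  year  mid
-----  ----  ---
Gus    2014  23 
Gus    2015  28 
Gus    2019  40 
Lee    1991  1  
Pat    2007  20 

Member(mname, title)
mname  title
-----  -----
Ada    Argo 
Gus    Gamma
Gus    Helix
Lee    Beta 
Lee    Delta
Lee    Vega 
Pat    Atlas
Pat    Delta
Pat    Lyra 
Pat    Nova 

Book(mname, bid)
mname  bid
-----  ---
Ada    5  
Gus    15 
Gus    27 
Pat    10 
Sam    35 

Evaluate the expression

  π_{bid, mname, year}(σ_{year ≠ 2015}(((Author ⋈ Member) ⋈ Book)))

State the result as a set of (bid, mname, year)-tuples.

{(10, Pat, 2007), (15, Gus, 2014), (15, Gus, 2019), (27, Gus, 2014), (27, Gus, 2019)}

Author ⋈ Member (natural join on mname): {(Gus, 2014, 23, Gamma), (Gus, 2014, 23, Helix), (Gus, 2015, 28, Gamma), (Gus, 2015, 28, Helix), (Gus, 2019, 40, Gamma), (Gus, 2019, 40, Helix), (Lee, 1991, 1, Beta), (Lee, 1991, 1, Delta), (Lee, 1991, 1, Vega), (Pat, 2007, 20, Atlas), (Pat, 2007, 20, Delta), (Pat, 2007, 20, Lyra), (Pat, 2007, 20, Nova)}
(Author ⋈ Member) ⋈ Book (natural join on mname): {(Gus, 2014, 23, Gamma, 15), (Gus, 2014, 23, Gamma, 27), (Gus, 2014, 23, Helix, 15), (Gus, 2014, 23, Helix, 27), (Gus, 2015, 28, Gamma, 15), (Gus, 2015, 28, Gamma, 27), (Gus, 2015, 28, Helix, 15), (Gus, 2015, 28, Helix, 27), (Gus, 2019, 40, Gamma, 15), (Gus, 2019, 40, Gamma, 27), (Gus, 2019, 40, Helix, 15), (Gus, 2019, 40, Helix, 27), (Pat, 2007, 20, Atlas, 10), (Pat, 2007, 20, Delta, 10), (Pat, 2007, 20, Lyra, 10), (Pat, 2007, 20, Nova, 10)}
σ[year ≠ 2015]: keep tuples satisfying year ≠ 2015 → {(Gus, 2014, 23, Gamma, 15), (Gus, 2014, 23, Gamma, 27), (Gus, 2014, 23, Helix, 15), (Gus, 2014, 23, Helix, 27), (Gus, 2019, 40, Gamma, 15), (Gus, 2019, 40, Gamma, 27), (Gus, 2019, 40, Helix, 15), (Gus, 2019, 40, Helix, 27), (Pat, 2007, 20, Atlas, 10), (Pat, 2007, 20, Delta, 10), (Pat, 2007, 20, Lyra, 10), (Pat, 2007, 20, Nova, 10)}
π_{bid, mname, year} gives {(10, Pat, 2007), (15, Gus, 2014), (15, Gus, 2019), (27, Gus, 2014), (27, Gus, 2019)} (7 duplicate(s) eliminated).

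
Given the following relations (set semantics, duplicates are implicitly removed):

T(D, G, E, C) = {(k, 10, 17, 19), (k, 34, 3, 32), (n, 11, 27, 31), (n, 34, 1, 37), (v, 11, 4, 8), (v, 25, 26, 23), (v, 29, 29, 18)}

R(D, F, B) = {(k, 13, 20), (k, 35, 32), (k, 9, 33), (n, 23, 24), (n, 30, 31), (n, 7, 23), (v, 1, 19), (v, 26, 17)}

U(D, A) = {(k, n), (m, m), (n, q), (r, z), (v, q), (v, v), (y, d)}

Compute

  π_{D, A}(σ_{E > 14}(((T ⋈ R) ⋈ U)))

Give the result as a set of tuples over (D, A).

T ⋈ R (natural join on D): {(k, 10, 17, 19, 13, 20), (k, 10, 17, 19, 35, 32), (k, 10, 17, 19, 9, 33), (k, 34, 3, 32, 13, 20), (k, 34, 3, 32, 35, 32), (k, 34, 3, 32, 9, 33), (n, 11, 27, 31, 23, 24), (n, 11, 27, 31, 30, 31), (n, 11, 27, 31, 7, 23), (n, 34, 1, 37, 23, 24), (n, 34, 1, 37, 30, 31), (n, 34, 1, 37, 7, 23), (v, 11, 4, 8, 1, 19), (v, 11, 4, 8, 26, 17), (v, 25, 26, 23, 1, 19), (v, 25, 26, 23, 26, 17), (v, 29, 29, 18, 1, 19), (v, 29, 29, 18, 26, 17)}
(T ⋈ R) ⋈ U (natural join on D): {(k, 10, 17, 19, 13, 20, n), (k, 10, 17, 19, 35, 32, n), (k, 10, 17, 19, 9, 33, n), (k, 34, 3, 32, 13, 20, n), (k, 34, 3, 32, 35, 32, n), (k, 34, 3, 32, 9, 33, n), (n, 11, 27, 31, 23, 24, q), (n, 11, 27, 31, 30, 31, q), (n, 11, 27, 31, 7, 23, q), (n, 34, 1, 37, 23, 24, q), (n, 34, 1, 37, 30, 31, q), (n, 34, 1, 37, 7, 23, q), (v, 11, 4, 8, 1, 19, q), (v, 11, 4, 8, 1, 19, v), (v, 11, 4, 8, 26, 17, q), (v, 11, 4, 8, 26, 17, v), (v, 25, 26, 23, 1, 19, q), (v, 25, 26, 23, 1, 19, v), (v, 25, 26, 23, 26, 17, q), (v, 25, 26, 23, 26, 17, v), (v, 29, 29, 18, 1, 19, q), (v, 29, 29, 18, 1, 19, v), (v, 29, 29, 18, 26, 17, q), (v, 29, 29, 18, 26, 17, v)}
σ[E > 14]: keep tuples satisfying E > 14 → {(k, 10, 17, 19, 13, 20, n), (k, 10, 17, 19, 35, 32, n), (k, 10, 17, 19, 9, 33, n), (n, 11, 27, 31, 23, 24, q), (n, 11, 27, 31, 30, 31, q), (n, 11, 27, 31, 7, 23, q), (v, 25, 26, 23, 1, 19, q), (v, 25, 26, 23, 1, 19, v), (v, 25, 26, 23, 26, 17, q), (v, 25, 26, 23, 26, 17, v), (v, 29, 29, 18, 1, 19, q), (v, 29, 29, 18, 1, 19, v), (v, 29, 29, 18, 26, 17, q), (v, 29, 29, 18, 26, 17, v)}
π[D, A]: project onto (D, A) (10 duplicate(s) eliminated) → {(k, n), (n, q), (v, q), (v, v)}

{(k, n), (n, q), (v, q), (v, v)}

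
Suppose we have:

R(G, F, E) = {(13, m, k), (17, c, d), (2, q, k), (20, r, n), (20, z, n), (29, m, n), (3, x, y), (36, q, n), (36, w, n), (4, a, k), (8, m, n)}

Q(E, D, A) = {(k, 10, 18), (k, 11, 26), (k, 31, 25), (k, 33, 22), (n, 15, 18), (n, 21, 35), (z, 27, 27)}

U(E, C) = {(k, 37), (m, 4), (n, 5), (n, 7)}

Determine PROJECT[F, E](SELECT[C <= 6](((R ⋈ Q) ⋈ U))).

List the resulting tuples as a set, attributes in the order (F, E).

Joining R and Q on E yields {(13, m, k, 10, 18), (13, m, k, 11, 26), (13, m, k, 31, 25), (13, m, k, 33, 22), (2, q, k, 10, 18), (2, q, k, 11, 26), (2, q, k, 31, 25), (2, q, k, 33, 22), (20, r, n, 15, 18), (20, r, n, 21, 35), (20, z, n, 15, 18), (20, z, n, 21, 35), (29, m, n, 15, 18), (29, m, n, 21, 35), (36, q, n, 15, 18), (36, q, n, 21, 35), (36, w, n, 15, 18), (36, w, n, 21, 35), (4, a, k, 10, 18), (4, a, k, 11, 26), (4, a, k, 31, 25), (4, a, k, 33, 22), (8, m, n, 15, 18), (8, m, n, 21, 35)}.
Joining (R ⋈ Q) and U on E yields {(13, m, k, 10, 18, 37), (13, m, k, 11, 26, 37), (13, m, k, 31, 25, 37), (13, m, k, 33, 22, 37), (2, q, k, 10, 18, 37), (2, q, k, 11, 26, 37), (2, q, k, 31, 25, 37), (2, q, k, 33, 22, 37), (20, r, n, 15, 18, 5), (20, r, n, 15, 18, 7), (20, r, n, 21, 35, 5), (20, r, n, 21, 35, 7), (20, z, n, 15, 18, 5), (20, z, n, 15, 18, 7), (20, z, n, 21, 35, 5), (20, z, n, 21, 35, 7), (29, m, n, 15, 18, 5), (29, m, n, 15, 18, 7), (29, m, n, 21, 35, 5), (29, m, n, 21, 35, 7), (36, q, n, 15, 18, 5), (36, q, n, 15, 18, 7), (36, q, n, 21, 35, 5), (36, q, n, 21, 35, 7), (36, w, n, 15, 18, 5), (36, w, n, 15, 18, 7), (36, w, n, 21, 35, 5), (36, w, n, 21, 35, 7), (4, a, k, 10, 18, 37), (4, a, k, 11, 26, 37), (4, a, k, 31, 25, 37), (4, a, k, 33, 22, 37), (8, m, n, 15, 18, 5), (8, m, n, 15, 18, 7), (8, m, n, 21, 35, 5), (8, m, n, 21, 35, 7)}.
σ[C <= 6]: keep tuples satisfying C <= 6 → {(20, r, n, 15, 18, 5), (20, r, n, 21, 35, 5), (20, z, n, 15, 18, 5), (20, z, n, 21, 35, 5), (29, m, n, 15, 18, 5), (29, m, n, 21, 35, 5), (36, q, n, 15, 18, 5), (36, q, n, 21, 35, 5), (36, w, n, 15, 18, 5), (36, w, n, 21, 35, 5), (8, m, n, 15, 18, 5), (8, m, n, 21, 35, 5)}
π[F, E]: project onto (F, E) (7 duplicate(s) eliminated) → {(m, n), (q, n), (r, n), (w, n), (z, n)}

{(m, n), (q, n), (r, n), (w, n), (z, n)}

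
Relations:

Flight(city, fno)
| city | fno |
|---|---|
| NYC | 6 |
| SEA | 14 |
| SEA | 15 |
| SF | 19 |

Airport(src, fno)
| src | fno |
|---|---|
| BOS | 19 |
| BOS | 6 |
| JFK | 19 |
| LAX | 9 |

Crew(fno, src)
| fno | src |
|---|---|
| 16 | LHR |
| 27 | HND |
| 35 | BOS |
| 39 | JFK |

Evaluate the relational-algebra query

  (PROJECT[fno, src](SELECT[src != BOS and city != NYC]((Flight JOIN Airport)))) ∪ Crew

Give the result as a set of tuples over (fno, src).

{(16, LHR), (19, JFK), (27, HND), (35, BOS), (39, JFK)}

Joining Flight and Airport on fno yields {(NYC, 6, BOS), (SF, 19, BOS), (SF, 19, JFK)}.
Filtering on src != BOS and city != NYC leaves {(SF, 19, JFK)}.
Keep only column(s) fno, src: {(19, JFK)}
Set union of the two operands is {(16, LHR), (19, JFK), (27, HND), (35, BOS), (39, JFK)}.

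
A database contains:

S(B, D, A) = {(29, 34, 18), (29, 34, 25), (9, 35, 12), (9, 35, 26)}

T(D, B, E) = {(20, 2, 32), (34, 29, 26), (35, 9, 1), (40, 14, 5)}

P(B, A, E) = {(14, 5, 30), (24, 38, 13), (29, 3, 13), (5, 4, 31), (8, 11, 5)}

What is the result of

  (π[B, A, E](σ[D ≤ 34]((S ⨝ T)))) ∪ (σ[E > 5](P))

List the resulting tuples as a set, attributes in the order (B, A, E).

{(14, 5, 30), (24, 38, 13), (29, 18, 26), (29, 25, 26), (29, 3, 13), (5, 4, 31)}

Joining S and T on B, D yields {(29, 34, 18, 26), (29, 34, 25, 26), (9, 35, 12, 1), (9, 35, 26, 1)}.
Selection D ≤ 34: {(29, 34, 18, 26), (29, 34, 25, 26)}
π[B, A, E]: project onto (B, A, E) → {(29, 18, 26), (29, 25, 26)}
Selection E > 5: {(14, 5, 30), (24, 38, 13), (29, 3, 13), (5, 4, 31)}
Set union of the two operands is {(14, 5, 30), (24, 38, 13), (29, 18, 26), (29, 25, 26), (29, 3, 13), (5, 4, 31)}.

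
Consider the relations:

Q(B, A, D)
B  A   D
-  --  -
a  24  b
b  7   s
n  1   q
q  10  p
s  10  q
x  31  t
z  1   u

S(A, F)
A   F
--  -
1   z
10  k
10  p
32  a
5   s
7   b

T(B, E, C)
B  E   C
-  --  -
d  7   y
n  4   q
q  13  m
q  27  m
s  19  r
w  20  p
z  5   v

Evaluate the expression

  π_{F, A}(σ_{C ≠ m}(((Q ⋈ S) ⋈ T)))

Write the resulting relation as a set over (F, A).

{(k, 10), (p, 10), (z, 1)}

Q ⋈ S (natural join on A): {(b, 7, s, b), (n, 1, q, z), (q, 10, p, k), (q, 10, p, p), (s, 10, q, k), (s, 10, q, p), (z, 1, u, z)}
(Q ⋈ S) ⋈ T (natural join on B): {(n, 1, q, z, 4, q), (q, 10, p, k, 13, m), (q, 10, p, k, 27, m), (q, 10, p, p, 13, m), (q, 10, p, p, 27, m), (s, 10, q, k, 19, r), (s, 10, q, p, 19, r), (z, 1, u, z, 5, v)}
Selection C ≠ m: {(n, 1, q, z, 4, q), (s, 10, q, k, 19, r), (s, 10, q, p, 19, r), (z, 1, u, z, 5, v)}
π_{F, A} gives {(k, 10), (p, 10), (z, 1)} (1 duplicate(s) eliminated).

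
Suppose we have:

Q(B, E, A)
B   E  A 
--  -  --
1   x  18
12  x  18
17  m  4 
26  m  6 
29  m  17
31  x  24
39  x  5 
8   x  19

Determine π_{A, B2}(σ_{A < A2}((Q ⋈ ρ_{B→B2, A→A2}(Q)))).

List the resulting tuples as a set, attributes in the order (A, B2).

ρ[B→B2, A→A2]: schema becomes (B2, E, A2); tuples unchanged.
Natural join on E: {(1, x, 18, 1, 18), (1, x, 18, 12, 18), (1, x, 18, 31, 24), (1, x, 18, 39, 5), (1, x, 18, 8, 19), (12, x, 18, 1, 18), (12, x, 18, 12, 18), (12, x, 18, 31, 24), (12, x, 18, 39, 5), (12, x, 18, 8, 19), (17, m, 4, 17, 4), (17, m, 4, 26, 6), (17, m, 4, 29, 17), (26, m, 6, 17, 4), (26, m, 6, 26, 6), (26, m, 6, 29, 17), (29, m, 17, 17, 4), (29, m, 17, 26, 6), (29, m, 17, 29, 17), (31, x, 24, 1, 18), (31, x, 24, 12, 18), (31, x, 24, 31, 24), (31, x, 24, 39, 5), (31, x, 24, 8, 19), (39, x, 5, 1, 18), (39, x, 5, 12, 18), (39, x, 5, 31, 24), (39, x, 5, 39, 5), (39, x, 5, 8, 19), (8, x, 19, 1, 18), (8, x, 19, 12, 18), (8, x, 19, 31, 24), (8, x, 19, 39, 5), (8, x, 19, 8, 19)}
σ[A < A2]: keep tuples satisfying A < A2 → {(1, x, 18, 31, 24), (1, x, 18, 8, 19), (12, x, 18, 31, 24), (12, x, 18, 8, 19), (17, m, 4, 26, 6), (17, m, 4, 29, 17), (26, m, 6, 29, 17), (39, x, 5, 1, 18), (39, x, 5, 12, 18), (39, x, 5, 31, 24), (39, x, 5, 8, 19), (8, x, 19, 31, 24)}
π[A, B2]: project onto (A, B2) (2 duplicate(s) eliminated) → {(18, 31), (18, 8), (19, 31), (4, 26), (4, 29), (5, 1), (5, 12), (5, 31), (5, 8), (6, 29)}

{(18, 31), (18, 8), (19, 31), (4, 26), (4, 29), (5, 1), (5, 12), (5, 31), (5, 8), (6, 29)}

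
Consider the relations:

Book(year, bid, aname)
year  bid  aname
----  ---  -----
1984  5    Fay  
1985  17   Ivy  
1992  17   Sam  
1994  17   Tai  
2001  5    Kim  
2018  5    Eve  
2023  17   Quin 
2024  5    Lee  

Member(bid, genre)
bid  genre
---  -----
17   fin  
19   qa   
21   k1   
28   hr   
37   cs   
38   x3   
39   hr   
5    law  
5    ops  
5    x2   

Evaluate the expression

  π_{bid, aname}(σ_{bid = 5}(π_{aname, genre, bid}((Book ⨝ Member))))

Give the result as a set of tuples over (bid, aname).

{(5, Eve), (5, Fay), (5, Kim), (5, Lee)}

Natural join on bid: {(1984, 5, Fay, law), (1984, 5, Fay, ops), (1984, 5, Fay, x2), (1985, 17, Ivy, fin), (1992, 17, Sam, fin), (1994, 17, Tai, fin), (2001, 5, Kim, law), (2001, 5, Kim, ops), (2001, 5, Kim, x2), (2018, 5, Eve, law), (2018, 5, Eve, ops), (2018, 5, Eve, x2), (2023, 17, Quin, fin), (2024, 5, Lee, law), (2024, 5, Lee, ops), (2024, 5, Lee, x2)}
π_{aname, genre, bid} gives {(Eve, law, 5), (Eve, ops, 5), (Eve, x2, 5), (Fay, law, 5), (Fay, ops, 5), (Fay, x2, 5), (Ivy, fin, 17), (Kim, law, 5), (Kim, ops, 5), (Kim, x2, 5), (Lee, law, 5), (Lee, ops, 5), (Lee, x2, 5), (Quin, fin, 17), (Sam, fin, 17), (Tai, fin, 17)}.
Apply σ_{bid = 5}; surviving tuples: {(Eve, law, 5), (Eve, ops, 5), (Eve, x2, 5), (Fay, law, 5), (Fay, ops, 5), (Fay, x2, 5), (Kim, law, 5), (Kim, ops, 5), (Kim, x2, 5), (Lee, law, 5), (Lee, ops, 5), (Lee, x2, 5)}
π_{bid, aname} gives {(5, Eve), (5, Fay), (5, Kim), (5, Lee)} (8 duplicate(s) eliminated).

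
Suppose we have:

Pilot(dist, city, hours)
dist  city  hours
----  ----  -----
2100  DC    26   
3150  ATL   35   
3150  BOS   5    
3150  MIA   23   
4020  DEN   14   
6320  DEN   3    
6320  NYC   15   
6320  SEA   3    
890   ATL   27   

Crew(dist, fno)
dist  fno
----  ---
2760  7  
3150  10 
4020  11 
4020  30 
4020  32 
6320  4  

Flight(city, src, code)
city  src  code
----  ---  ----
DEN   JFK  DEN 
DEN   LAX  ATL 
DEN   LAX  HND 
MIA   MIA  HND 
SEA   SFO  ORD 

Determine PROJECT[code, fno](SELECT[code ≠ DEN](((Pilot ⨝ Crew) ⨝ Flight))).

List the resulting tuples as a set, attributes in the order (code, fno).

{(ATL, 11), (ATL, 30), (ATL, 32), (ATL, 4), (HND, 10), (HND, 11), (HND, 30), (HND, 32), (HND, 4), (ORD, 4)}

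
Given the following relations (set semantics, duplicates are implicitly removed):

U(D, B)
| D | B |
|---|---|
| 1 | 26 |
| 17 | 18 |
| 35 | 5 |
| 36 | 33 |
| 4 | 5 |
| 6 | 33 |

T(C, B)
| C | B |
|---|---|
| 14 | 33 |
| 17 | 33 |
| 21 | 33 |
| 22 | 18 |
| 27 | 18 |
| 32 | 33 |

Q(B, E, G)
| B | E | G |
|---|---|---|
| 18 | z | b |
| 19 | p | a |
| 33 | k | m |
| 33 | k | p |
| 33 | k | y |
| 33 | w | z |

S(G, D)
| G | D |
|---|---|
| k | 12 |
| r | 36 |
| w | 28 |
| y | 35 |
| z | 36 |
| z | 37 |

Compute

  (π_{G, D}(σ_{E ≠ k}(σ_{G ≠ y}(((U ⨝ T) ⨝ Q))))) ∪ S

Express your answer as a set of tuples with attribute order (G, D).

{(b, 17), (k, 12), (r, 36), (w, 28), (y, 35), (z, 36), (z, 37), (z, 6)}

U ⋈ T (natural join on B): {(17, 18, 22), (17, 18, 27), (36, 33, 14), (36, 33, 17), (36, 33, 21), (36, 33, 32), (6, 33, 14), (6, 33, 17), (6, 33, 21), (6, 33, 32)}
(U ⨝ T) ⋈ Q (natural join on B): {(17, 18, 22, z, b), (17, 18, 27, z, b), (36, 33, 14, k, m), (36, 33, 14, k, p), (36, 33, 14, k, y), (36, 33, 14, w, z), (36, 33, 17, k, m), (36, 33, 17, k, p), (36, 33, 17, k, y), (36, 33, 17, w, z), (36, 33, 21, k, m), (36, 33, 21, k, p), (36, 33, 21, k, y), (36, 33, 21, w, z), (36, 33, 32, k, m), (36, 33, 32, k, p), (36, 33, 32, k, y), (36, 33, 32, w, z), (6, 33, 14, k, m), (6, 33, 14, k, p), (6, 33, 14, k, y), (6, 33, 14, w, z), (6, 33, 17, k, m), (6, 33, 17, k, p), (6, 33, 17, k, y), (6, 33, 17, w, z), (6, 33, 21, k, m), (6, 33, 21, k, p), (6, 33, 21, k, y), (6, 33, 21, w, z), (6, 33, 32, k, m), (6, 33, 32, k, p), (6, 33, 32, k, y), (6, 33, 32, w, z)}
Apply σ_{G ≠ y}; surviving tuples: {(17, 18, 22, z, b), (17, 18, 27, z, b), (36, 33, 14, k, m), (36, 33, 14, k, p), (36, 33, 14, w, z), (36, 33, 17, k, m), (36, 33, 17, k, p), (36, 33, 17, w, z), (36, 33, 21, k, m), (36, 33, 21, k, p), (36, 33, 21, w, z), (36, 33, 32, k, m), (36, 33, 32, k, p), (36, 33, 32, w, z), (6, 33, 14, k, m), (6, 33, 14, k, p), (6, 33, 14, w, z), (6, 33, 17, k, m), (6, 33, 17, k, p), (6, 33, 17, w, z), (6, 33, 21, k, m), (6, 33, 21, k, p), (6, 33, 21, w, z), (6, 33, 32, k, m), (6, 33, 32, k, p), (6, 33, 32, w, z)}
Apply σ_{E ≠ k}; surviving tuples: {(17, 18, 22, z, b), (17, 18, 27, z, b), (36, 33, 14, w, z), (36, 33, 17, w, z), (36, 33, 21, w, z), (36, 33, 32, w, z), (6, 33, 14, w, z), (6, 33, 17, w, z), (6, 33, 21, w, z), (6, 33, 32, w, z)}
Keep only column(s) G, D (7 duplicate(s) eliminated): {(b, 17), (z, 36), (z, 6)}
Set union of the two operands is {(b, 17), (k, 12), (r, 36), (w, 28), (y, 35), (z, 36), (z, 37), (z, 6)}.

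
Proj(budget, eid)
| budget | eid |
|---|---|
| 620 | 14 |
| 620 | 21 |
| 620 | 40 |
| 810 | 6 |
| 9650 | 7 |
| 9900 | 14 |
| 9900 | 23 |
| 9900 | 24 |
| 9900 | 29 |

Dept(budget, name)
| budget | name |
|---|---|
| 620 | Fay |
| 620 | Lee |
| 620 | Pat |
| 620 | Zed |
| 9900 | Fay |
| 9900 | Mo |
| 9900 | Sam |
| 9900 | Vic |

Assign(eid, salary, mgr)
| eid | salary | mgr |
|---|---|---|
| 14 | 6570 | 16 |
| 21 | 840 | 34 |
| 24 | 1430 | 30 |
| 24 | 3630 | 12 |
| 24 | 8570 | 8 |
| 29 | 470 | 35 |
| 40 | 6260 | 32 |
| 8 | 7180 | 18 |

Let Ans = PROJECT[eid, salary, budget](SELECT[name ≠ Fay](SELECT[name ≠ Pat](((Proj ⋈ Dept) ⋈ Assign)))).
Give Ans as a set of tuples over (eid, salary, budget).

Natural join on budget: {(620, 14, Fay), (620, 14, Lee), (620, 14, Pat), (620, 14, Zed), (620, 21, Fay), (620, 21, Lee), (620, 21, Pat), (620, 21, Zed), (620, 40, Fay), (620, 40, Lee), (620, 40, Pat), (620, 40, Zed), (9900, 14, Fay), (9900, 14, Mo), (9900, 14, Sam), (9900, 14, Vic), (9900, 23, Fay), (9900, 23, Mo), (9900, 23, Sam), (9900, 23, Vic), (9900, 24, Fay), (9900, 24, Mo), (9900, 24, Sam), (9900, 24, Vic), (9900, 29, Fay), (9900, 29, Mo), (9900, 29, Sam), (9900, 29, Vic)}
Natural join on eid: {(620, 14, Fay, 6570, 16), (620, 14, Lee, 6570, 16), (620, 14, Pat, 6570, 16), (620, 14, Zed, 6570, 16), (620, 21, Fay, 840, 34), (620, 21, Lee, 840, 34), (620, 21, Pat, 840, 34), (620, 21, Zed, 840, 34), (620, 40, Fay, 6260, 32), (620, 40, Lee, 6260, 32), (620, 40, Pat, 6260, 32), (620, 40, Zed, 6260, 32), (9900, 14, Fay, 6570, 16), (9900, 14, Mo, 6570, 16), (9900, 14, Sam, 6570, 16), (9900, 14, Vic, 6570, 16), (9900, 24, Fay, 1430, 30), (9900, 24, Fay, 3630, 12), (9900, 24, Fay, 8570, 8), (9900, 24, Mo, 1430, 30), (9900, 24, Mo, 3630, 12), (9900, 24, Mo, 8570, 8), (9900, 24, Sam, 1430, 30), (9900, 24, Sam, 3630, 12), (9900, 24, Sam, 8570, 8), (9900, 24, Vic, 1430, 30), (9900, 24, Vic, 3630, 12), (9900, 24, Vic, 8570, 8), (9900, 29, Fay, 470, 35), (9900, 29, Mo, 470, 35), (9900, 29, Sam, 470, 35), (9900, 29, Vic, 470, 35)}
Selection name ≠ Pat: {(620, 14, Fay, 6570, 16), (620, 14, Lee, 6570, 16), (620, 14, Zed, 6570, 16), (620, 21, Fay, 840, 34), (620, 21, Lee, 840, 34), (620, 21, Zed, 840, 34), (620, 40, Fay, 6260, 32), (620, 40, Lee, 6260, 32), (620, 40, Zed, 6260, 32), (9900, 14, Fay, 6570, 16), (9900, 14, Mo, 6570, 16), (9900, 14, Sam, 6570, 16), (9900, 14, Vic, 6570, 16), (9900, 24, Fay, 1430, 30), (9900, 24, Fay, 3630, 12), (9900, 24, Fay, 8570, 8), (9900, 24, Mo, 1430, 30), (9900, 24, Mo, 3630, 12), (9900, 24, Mo, 8570, 8), (9900, 24, Sam, 1430, 30), (9900, 24, Sam, 3630, 12), (9900, 24, Sam, 8570, 8), (9900, 24, Vic, 1430, 30), (9900, 24, Vic, 3630, 12), (9900, 24, Vic, 8570, 8), (9900, 29, Fay, 470, 35), (9900, 29, Mo, 470, 35), (9900, 29, Sam, 470, 35), (9900, 29, Vic, 470, 35)}
Selection name ≠ Fay: {(620, 14, Lee, 6570, 16), (620, 14, Zed, 6570, 16), (620, 21, Lee, 840, 34), (620, 21, Zed, 840, 34), (620, 40, Lee, 6260, 32), (620, 40, Zed, 6260, 32), (9900, 14, Mo, 6570, 16), (9900, 14, Sam, 6570, 16), (9900, 14, Vic, 6570, 16), (9900, 24, Mo, 1430, 30), (9900, 24, Mo, 3630, 12), (9900, 24, Mo, 8570, 8), (9900, 24, Sam, 1430, 30), (9900, 24, Sam, 3630, 12), (9900, 24, Sam, 8570, 8), (9900, 24, Vic, 1430, 30), (9900, 24, Vic, 3630, 12), (9900, 24, Vic, 8570, 8), (9900, 29, Mo, 470, 35), (9900, 29, Sam, 470, 35), (9900, 29, Vic, 470, 35)}
π_{eid, salary, budget} gives {(14, 6570, 620), (14, 6570, 9900), (21, 840, 620), (24, 1430, 9900), (24, 3630, 9900), (24, 8570, 9900), (29, 470, 9900), (40, 6260, 620)} (13 duplicate(s) eliminated).

{(14, 6570, 620), (14, 6570, 9900), (21, 840, 620), (24, 1430, 9900), (24, 3630, 9900), (24, 8570, 9900), (29, 470, 9900), (40, 6260, 620)}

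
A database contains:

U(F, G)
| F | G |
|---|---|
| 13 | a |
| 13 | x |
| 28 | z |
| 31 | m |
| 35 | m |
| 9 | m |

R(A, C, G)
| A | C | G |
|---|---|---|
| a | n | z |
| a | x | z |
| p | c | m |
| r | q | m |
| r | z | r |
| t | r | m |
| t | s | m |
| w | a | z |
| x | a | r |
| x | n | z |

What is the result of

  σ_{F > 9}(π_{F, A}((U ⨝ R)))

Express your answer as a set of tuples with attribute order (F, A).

{(28, a), (28, w), (28, x), (31, p), (31, r), (31, t), (35, p), (35, r), (35, t)}

Natural join on G: {(28, z, a, n), (28, z, a, x), (28, z, w, a), (28, z, x, n), (31, m, p, c), (31, m, r, q), (31, m, t, r), (31, m, t, s), (35, m, p, c), (35, m, r, q), (35, m, t, r), (35, m, t, s), (9, m, p, c), (9, m, r, q), (9, m, t, r), (9, m, t, s)}
π[F, A]: project onto (F, A) (4 duplicate(s) eliminated) → {(28, a), (28, w), (28, x), (31, p), (31, r), (31, t), (35, p), (35, r), (35, t), (9, p), (9, r), (9, t)}
Selection F > 9: {(28, a), (28, w), (28, x), (31, p), (31, r), (31, t), (35, p), (35, r), (35, t)}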